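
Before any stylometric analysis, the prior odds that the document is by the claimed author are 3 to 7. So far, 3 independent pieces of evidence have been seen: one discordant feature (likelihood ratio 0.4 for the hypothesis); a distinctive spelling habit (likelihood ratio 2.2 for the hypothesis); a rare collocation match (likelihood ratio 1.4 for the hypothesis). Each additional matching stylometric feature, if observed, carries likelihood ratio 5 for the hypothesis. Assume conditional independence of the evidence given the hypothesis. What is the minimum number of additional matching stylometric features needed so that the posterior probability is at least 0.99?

Prior odds = 3/7.
Combined Bayes factor of the evidence already in hand = 0.4 × 2.2 × 1.4 = 1.232.
Odds after that evidence = (3/7) × 1.232 = 0.528.
Target odds = 0.99/0.01 = 99.
Need 5ⁿ ≥ 99 ÷ 0.528 = 187.5.
5³ = 125 falls short of 187.5 but 5⁴ = 625 reaches it, so n = 4.

4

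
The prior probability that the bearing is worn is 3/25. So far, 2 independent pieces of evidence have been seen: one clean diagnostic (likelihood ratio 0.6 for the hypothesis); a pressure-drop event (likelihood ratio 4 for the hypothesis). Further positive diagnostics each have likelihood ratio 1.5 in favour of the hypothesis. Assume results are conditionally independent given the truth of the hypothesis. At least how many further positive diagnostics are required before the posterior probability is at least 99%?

Prior odds = 0.12/0.88 = 3/22.
Combined Bayes factor of the evidence already in hand = 0.6 × 4 = 2.4.
Odds after that evidence = (3/22) × 2.4 = 18/55.
Target odds = 0.99/0.01 = 99.
Need 1.5ⁿ ≥ 99 ÷ (18/55) = 302.5.
1.5¹⁴ = 4782969/16384 falls short of 302.5 but 1.5¹⁵ = 14348907/32768 reaches it, so n = 15.

15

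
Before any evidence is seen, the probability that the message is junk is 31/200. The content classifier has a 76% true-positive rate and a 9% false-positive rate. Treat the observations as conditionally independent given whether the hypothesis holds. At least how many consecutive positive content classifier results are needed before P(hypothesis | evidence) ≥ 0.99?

3

Prior odds = 0.155/0.845 = 31/169.
Likelihood ratio of a positive result = 0.76/0.09 = 76/9.
Target odds: 0.99 ÷ 0.01 = 99.
Require (76/9)ⁿ ≥ 99 ÷ (31/169) = 16731/31.
(76/9)² = 5776/81 falls short of 16731/31 but (76/9)³ = 438976/729 reaches it, so n = 3.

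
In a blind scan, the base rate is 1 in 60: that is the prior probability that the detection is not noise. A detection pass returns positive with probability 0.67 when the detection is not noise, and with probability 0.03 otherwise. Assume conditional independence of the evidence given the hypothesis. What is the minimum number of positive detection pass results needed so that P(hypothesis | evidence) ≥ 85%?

Prior odds = (1/60)/(59/60) = 1/59.
Likelihood ratio of a positive result = 0.67/0.03 = 67/3.
Target odds: 0.85 ÷ 0.15 = 17/3.
Require (67/3)ⁿ ≥ 17/3 ÷ (1/59) = 1003/3.
(67/3)¹ = 67/3 falls short of 1003/3 but (67/3)² = 4489/9 reaches it, so n = 2.

2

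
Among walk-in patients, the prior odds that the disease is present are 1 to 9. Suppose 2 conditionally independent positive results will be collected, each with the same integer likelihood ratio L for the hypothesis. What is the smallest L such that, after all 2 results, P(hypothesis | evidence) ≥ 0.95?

14

Prior odds = 1/9.
Target odds = 0.95/0.05 = 19.
Need L² ≥ 19 ÷ (1/9) = 171.
13² = 169 < 171 ≤ 196 = 14², so L = 14.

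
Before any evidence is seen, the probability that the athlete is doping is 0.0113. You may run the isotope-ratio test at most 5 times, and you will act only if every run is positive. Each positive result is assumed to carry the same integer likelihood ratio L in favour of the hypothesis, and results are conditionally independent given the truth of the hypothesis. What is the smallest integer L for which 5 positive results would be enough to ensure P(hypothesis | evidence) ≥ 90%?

Prior odds = 0.0113/0.9887 = 113/9887.
Target odds = 0.9/0.1 = 9.
Need L⁵ ≥ 9 ÷ (113/9887) = 88983/113.
3⁵ = 243 < 88983/113 ≤ 1024 = 4⁵, so L = 4.

4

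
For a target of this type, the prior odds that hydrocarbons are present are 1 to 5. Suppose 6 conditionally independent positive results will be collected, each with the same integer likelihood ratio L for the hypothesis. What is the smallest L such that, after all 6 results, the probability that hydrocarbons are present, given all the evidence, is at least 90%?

2

Prior odds = 0.2.
Target odds = 0.9/0.1 = 9.
Need L⁶ ≥ 9 ÷ 0.2 = 45.
1⁶ = 1 < 45 ≤ 64 = 2⁶, so L = 2.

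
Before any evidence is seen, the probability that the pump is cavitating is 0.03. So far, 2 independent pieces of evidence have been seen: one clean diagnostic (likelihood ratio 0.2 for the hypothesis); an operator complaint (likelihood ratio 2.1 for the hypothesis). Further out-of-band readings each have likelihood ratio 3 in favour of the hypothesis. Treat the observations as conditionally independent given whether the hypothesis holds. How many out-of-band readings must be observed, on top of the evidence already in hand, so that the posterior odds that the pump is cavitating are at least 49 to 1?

8

Prior odds = 0.03/0.97 = 3/97.
Combined Bayes factor of the evidence already in hand = 0.2 × 2.1 = 0.42.
Odds after that evidence = (3/97) × 0.42 = 63/4850.
Target odds = 49.
Need 3ⁿ ≥ 49 ÷ (63/4850) = 33950/9.
3⁷ = 2187 falls short of 33950/9 but 3⁸ = 6561 reaches it, so n = 8.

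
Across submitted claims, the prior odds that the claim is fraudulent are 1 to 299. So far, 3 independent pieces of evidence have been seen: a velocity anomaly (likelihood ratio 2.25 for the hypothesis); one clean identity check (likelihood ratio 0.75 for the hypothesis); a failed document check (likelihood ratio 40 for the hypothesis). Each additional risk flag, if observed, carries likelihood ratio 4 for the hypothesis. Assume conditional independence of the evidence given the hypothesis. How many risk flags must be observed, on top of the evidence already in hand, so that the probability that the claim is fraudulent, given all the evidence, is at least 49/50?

Prior odds = 1/299.
Combined Bayes factor of the evidence already in hand = 2.25 × 0.75 × 40 = 67.5.
Odds after that evidence = (1/299) × 67.5 = 135/598.
Target odds = 0.98/0.02 = 49.
Need 4ⁿ ≥ 49 ÷ (135/598) = 29302/135.
4³ = 64 falls short of 29302/135 but 4⁴ = 256 reaches it, so n = 4.

4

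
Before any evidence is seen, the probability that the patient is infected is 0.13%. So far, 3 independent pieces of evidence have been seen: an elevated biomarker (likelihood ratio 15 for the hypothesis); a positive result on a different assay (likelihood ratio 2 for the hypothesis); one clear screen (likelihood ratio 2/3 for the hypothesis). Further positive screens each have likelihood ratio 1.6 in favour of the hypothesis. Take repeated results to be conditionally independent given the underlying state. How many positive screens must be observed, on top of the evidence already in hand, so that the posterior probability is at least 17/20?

12

Prior odds = 0.0013/0.9987 = 13/9987.
Combined Bayes factor of the evidence already in hand = 15 × 2 × (2/3) = 20.
Odds after that evidence = (13/9987) × 20 = 260/9987.
Target odds = 0.85/0.15 = 17/3.
Need 1.6ⁿ ≥ 17/3 ÷ (260/9987) = 56593/260.
1.6¹¹ ≈175.922 falls short of 56593/260 but 1.6¹² ≈281.475 reaches it, so n = 12.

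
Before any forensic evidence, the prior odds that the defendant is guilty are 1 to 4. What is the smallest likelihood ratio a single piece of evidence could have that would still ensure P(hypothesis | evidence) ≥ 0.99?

396

Prior odds = 0.25.
Target odds = 0.99/0.01 = 99.
Required Bayes factor = 99 ÷ 0.25 = 396.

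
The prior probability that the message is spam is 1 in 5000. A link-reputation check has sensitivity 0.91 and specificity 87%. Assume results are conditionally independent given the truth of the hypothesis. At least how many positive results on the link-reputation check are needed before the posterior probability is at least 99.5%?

8

Prior odds: 0.0002 ÷ 0.9998 = 1/4999.
False-positive rate = 1 − 0.87 = 0.13; likelihood ratio of a positive = 0.91/0.13 = 7.
Target posterior odds = 0.995/0.005 = 199.
Require 7ⁿ ≥ 199 ÷ (1/4999) = 994801.
7⁷ = 823543 falls short of 994801 but 7⁸ = 5764801 reaches it, so n = 8.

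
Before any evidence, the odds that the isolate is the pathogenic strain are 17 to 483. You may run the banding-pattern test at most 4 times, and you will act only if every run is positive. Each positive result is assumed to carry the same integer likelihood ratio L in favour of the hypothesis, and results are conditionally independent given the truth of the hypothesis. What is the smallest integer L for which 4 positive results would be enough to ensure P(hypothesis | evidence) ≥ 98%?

Prior odds = 17/483.
Target odds = 0.98/0.02 = 49.
Need L⁴ ≥ 49 ÷ (17/483) = 23667/17.
6⁴ = 1296 < 23667/17 ≤ 2401 = 7⁴, so L = 7.

7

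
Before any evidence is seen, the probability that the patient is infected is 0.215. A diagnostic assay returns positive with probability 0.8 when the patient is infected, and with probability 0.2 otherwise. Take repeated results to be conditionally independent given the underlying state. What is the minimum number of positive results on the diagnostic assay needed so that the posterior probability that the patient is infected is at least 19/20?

Prior odds: 0.215 ÷ 0.785 = 43/157.
Likelihood ratio of a positive result = 0.8/0.2 = 4.
Target odds: 0.95 ÷ 0.05 = 19.
Need (43/157) × 4ⁿ ≥ 19, i.e. 4ⁿ ≥ 2983/43.
4³ = 64 falls short of 2983/43 but 4⁴ = 256 reaches it, so n = 4.

4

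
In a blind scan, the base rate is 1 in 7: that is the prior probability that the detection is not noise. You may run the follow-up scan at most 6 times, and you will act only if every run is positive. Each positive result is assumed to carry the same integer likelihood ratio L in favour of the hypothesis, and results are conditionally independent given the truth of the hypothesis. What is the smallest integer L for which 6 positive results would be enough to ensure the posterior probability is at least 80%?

Prior odds = (1/7)/(6/7) = 1/6.
Target odds = 0.8/0.2 = 4.
Need L⁶ ≥ 4 ÷ (1/6) = 24.
1⁶ = 1 < 24 ≤ 64 = 2⁶, so L = 2.

2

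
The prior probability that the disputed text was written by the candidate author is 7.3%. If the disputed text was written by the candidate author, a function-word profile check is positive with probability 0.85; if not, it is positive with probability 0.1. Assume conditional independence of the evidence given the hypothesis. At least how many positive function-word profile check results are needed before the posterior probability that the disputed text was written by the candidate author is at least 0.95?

Prior odds = 0.073/0.927 = 73/927.
Likelihood ratio of a positive = 0.85/0.1 = 8.5.
Target posterior odds = 0.95/0.05 = 19.
Require 8.5ⁿ ≥ 19 ÷ (73/927) = 17613/73.
8.5² = 72.25 falls short of 17613/73 but 8.5³ = 614.125 reaches it, so n = 3.

3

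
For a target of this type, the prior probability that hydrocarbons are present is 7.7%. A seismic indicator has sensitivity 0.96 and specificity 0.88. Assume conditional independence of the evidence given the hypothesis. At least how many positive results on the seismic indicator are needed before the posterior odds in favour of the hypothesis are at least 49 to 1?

4

Prior odds = 0.077/0.923 = 77/923.
False-positive rate = 1 − 0.88 = 0.12; likelihood ratio of a positive = 0.96/0.12 = 8.
Target odds = 49.
Require 8ⁿ ≥ 49 ÷ (77/923) = 6461/11.
8³ = 512 falls short of 6461/11 but 8⁴ = 4096 reaches it, so n = 4.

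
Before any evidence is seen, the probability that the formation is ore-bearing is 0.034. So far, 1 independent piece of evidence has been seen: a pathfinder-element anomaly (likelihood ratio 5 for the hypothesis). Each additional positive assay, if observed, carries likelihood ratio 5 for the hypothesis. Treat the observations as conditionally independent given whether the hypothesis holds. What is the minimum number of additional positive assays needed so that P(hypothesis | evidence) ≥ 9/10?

Prior odds = 0.034/0.966 = 17/483.
Bayes factor of the evidence already in hand = 5.
Odds after that evidence = (17/483) × 5 = 85/483.
Target odds = 0.9/0.1 = 9.
Need 5ⁿ ≥ 9 ÷ (85/483) = 4347/85.
5² = 25 falls short of 4347/85 but 5³ = 125 reaches it, so n = 3.

3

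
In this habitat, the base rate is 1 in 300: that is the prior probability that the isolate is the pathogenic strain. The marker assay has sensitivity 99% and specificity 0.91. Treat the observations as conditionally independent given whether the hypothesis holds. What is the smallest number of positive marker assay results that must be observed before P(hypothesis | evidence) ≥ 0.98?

5

Prior odds = (1/300)/(299/300) = 1/299.
False-positive rate = 1 − 0.91 = 0.09; likelihood ratio of a positive = 0.99/0.09 = 11.
Target posterior odds = 0.98/0.02 = 49.
Need (1/299) × 11ⁿ ≥ 49, i.e. 11ⁿ ≥ 14651.
11⁴ = 14641 falls short of 14651 but 11⁵ = 161051 reaches it, so n = 5.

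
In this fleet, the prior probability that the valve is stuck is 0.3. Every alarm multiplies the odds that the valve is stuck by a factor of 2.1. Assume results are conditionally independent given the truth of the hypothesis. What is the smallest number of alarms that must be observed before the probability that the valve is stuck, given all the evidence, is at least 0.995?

9

Prior odds = 0.3/0.7 = 3/7.
Likelihood ratio per alarm = 2.1.
Target odds: 0.995 ÷ 0.005 = 199.
Need (3/7) × 2.1ⁿ ≥ 199, i.e. 2.1ⁿ ≥ 1393/3.
2.1⁸ ≈378.229 falls short of 1393/3 but 2.1⁹ ≈794.28 reaches it, so n = 9.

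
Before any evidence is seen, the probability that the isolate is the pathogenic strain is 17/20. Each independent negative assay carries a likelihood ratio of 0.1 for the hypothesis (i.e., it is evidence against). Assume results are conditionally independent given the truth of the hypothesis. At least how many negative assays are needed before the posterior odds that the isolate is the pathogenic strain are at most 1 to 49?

3

Prior odds = 0.85/0.15 = 17/3.
Likelihood ratio per negative assay = 0.1.
Target odds = 1/49.
Need (17/3) × 0.1ⁿ ≤ 1/49, i.e. 0.1ⁿ ≤ 3/833.
0.1² = 0.01 is still above 3/833 but 0.1³ = 0.001 is at or below it, so n = 3.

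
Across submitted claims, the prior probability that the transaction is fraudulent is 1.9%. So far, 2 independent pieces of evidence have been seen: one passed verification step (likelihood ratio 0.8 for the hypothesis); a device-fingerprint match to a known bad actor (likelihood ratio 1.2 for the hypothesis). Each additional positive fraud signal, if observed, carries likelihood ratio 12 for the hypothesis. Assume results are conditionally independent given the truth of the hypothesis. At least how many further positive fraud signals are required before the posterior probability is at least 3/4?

3

Prior odds = 0.019/0.981 = 19/981.
Combined Bayes factor of the evidence already in hand = 0.8 × 1.2 = 0.96.
Odds after that evidence = (19/981) × 0.96 = 152/8175.
Target odds = 0.75/0.25 = 3.
Need 12ⁿ ≥ 3 ÷ (152/8175) = 24525/152.
12² = 144 falls short of 24525/152 but 12³ = 1728 reaches it, so n = 3.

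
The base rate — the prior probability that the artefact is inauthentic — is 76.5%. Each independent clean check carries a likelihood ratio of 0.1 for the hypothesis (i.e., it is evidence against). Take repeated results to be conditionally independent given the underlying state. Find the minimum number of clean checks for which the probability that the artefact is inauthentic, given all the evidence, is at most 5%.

2

Prior odds = 0.765/0.235 = 153/47.
Likelihood ratio per clean check = 0.1.
Target posterior odds = 0.05/0.95 = 1/19.
Need (153/47) × 0.1ⁿ ≤ 1/19, i.e. 0.1ⁿ ≤ 47/2907.
0.1¹ = 0.1 is still above 47/2907 but 0.1² = 0.01 is at or below it, so n = 2.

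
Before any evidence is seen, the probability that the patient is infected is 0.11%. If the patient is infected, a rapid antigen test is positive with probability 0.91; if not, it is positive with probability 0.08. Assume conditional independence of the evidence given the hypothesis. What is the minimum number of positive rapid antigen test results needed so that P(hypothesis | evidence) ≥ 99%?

5

Prior odds = 0.0011/0.9989 = 11/9989.
Likelihood ratio of a positive = 0.91/0.08 = 11.375.
Target odds: 0.99 ÷ 0.01 = 99.
Require 11.375ⁿ ≥ 99 ÷ (11/9989) = 89901.
11.375⁴ = 68574961/4096 falls short of 89901 but 11.375⁵ ≈190439 reaches it, so n = 5.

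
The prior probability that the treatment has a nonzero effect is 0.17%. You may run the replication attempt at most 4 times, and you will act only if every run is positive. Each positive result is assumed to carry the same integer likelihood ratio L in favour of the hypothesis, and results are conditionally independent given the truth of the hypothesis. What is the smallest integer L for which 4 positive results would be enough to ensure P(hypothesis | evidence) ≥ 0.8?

7

Prior odds = 0.0017/0.9983 = 17/9983.
Target odds = 0.8/0.2 = 4.
Need L⁴ ≥ 4 ÷ (17/9983) = 39932/17.
6⁴ = 1296 < 39932/17 ≤ 2401 = 7⁴, so L = 7.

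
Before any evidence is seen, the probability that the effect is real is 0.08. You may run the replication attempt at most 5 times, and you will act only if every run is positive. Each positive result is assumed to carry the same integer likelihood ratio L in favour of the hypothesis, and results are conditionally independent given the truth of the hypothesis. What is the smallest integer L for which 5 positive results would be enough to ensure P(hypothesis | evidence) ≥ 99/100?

Prior odds = 0.08/0.92 = 2/23.
Target odds = 0.99/0.01 = 99.
Need L⁵ ≥ 99 ÷ (2/23) = 1138.5.
4⁵ = 1024 < 1138.5 ≤ 3125 = 5⁵, so L = 5.

5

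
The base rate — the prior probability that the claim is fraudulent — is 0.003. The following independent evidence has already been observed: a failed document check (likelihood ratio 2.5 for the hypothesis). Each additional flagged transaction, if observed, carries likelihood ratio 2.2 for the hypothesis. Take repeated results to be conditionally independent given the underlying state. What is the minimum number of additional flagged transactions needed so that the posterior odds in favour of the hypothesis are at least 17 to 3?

Prior odds = 0.003/0.997 = 3/997.
Bayes factor of the evidence already in hand = 2.5.
Odds after that evidence = (3/997) × 2.5 = 15/1994.
Target odds = 17/3.
Need 2.2ⁿ ≥ 17/3 ÷ (15/1994) = 33898/45.
2.2⁸ = 214358881/390625 falls short of 33898/45 but 2.2⁹ ≈1207.27 reaches it, so n = 9.

9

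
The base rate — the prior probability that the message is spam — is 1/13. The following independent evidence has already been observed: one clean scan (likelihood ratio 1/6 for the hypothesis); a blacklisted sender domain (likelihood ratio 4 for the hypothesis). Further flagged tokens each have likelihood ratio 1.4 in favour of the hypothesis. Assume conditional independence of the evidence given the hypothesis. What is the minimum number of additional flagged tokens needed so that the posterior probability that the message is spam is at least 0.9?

Prior odds = (1/13)/(12/13) = 1/12.
Combined Bayes factor of the evidence already in hand = (1/6) × 4 = 2/3.
Odds after that evidence = (1/12) × 2/3 = 1/18.
Target odds = 0.9/0.1 = 9.
Need 1.4ⁿ ≥ 9 ÷ (1/18) = 162.
1.4¹⁵ ≈155.568 falls short of 162 but 1.4¹⁶ ≈217.795 reaches it, so n = 16.

16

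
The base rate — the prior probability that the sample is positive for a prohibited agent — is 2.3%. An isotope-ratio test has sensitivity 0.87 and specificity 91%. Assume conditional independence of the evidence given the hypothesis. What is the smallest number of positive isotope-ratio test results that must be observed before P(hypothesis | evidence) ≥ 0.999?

5

Prior odds: 0.023 ÷ 0.977 = 23/977.
False-positive rate = 1 − 0.91 = 0.09; likelihood ratio of a positive = 0.87/0.09 = 29/3.
Target posterior odds = 0.999/0.001 = 999.
Require (29/3)ⁿ ≥ 999 ÷ (23/977) = 976023/23.
(29/3)⁴ = 707281/81 falls short of 976023/23 but (29/3)⁵ = 20511149/243 reaches it, so n = 5.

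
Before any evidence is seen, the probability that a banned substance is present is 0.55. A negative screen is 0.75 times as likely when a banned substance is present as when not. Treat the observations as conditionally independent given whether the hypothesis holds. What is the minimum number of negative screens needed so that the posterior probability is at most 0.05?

11

Prior odds: 0.55 ÷ 0.45 = 11/9.
Likelihood ratio per negative screen = 0.75.
Target odds: 0.05 ÷ 0.95 = 1/19.
Need (11/9) × 0.75ⁿ ≤ 1/19, i.e. 0.75ⁿ ≤ 9/209.
0.75¹⁰ = 59049/1048576 is still above 9/209 but 0.75¹¹ = 177147/4194304 is at or below it, so n = 11.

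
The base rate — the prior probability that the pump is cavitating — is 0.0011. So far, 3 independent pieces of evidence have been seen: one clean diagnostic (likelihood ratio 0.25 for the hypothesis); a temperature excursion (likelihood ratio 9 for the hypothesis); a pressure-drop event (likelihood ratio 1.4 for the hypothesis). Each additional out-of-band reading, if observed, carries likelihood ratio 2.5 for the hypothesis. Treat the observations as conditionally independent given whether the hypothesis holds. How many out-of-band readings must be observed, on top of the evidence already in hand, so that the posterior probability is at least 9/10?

9

Prior odds = 0.0011/0.9989 = 11/9989.
Combined Bayes factor of the evidence already in hand = 0.25 × 9 × 1.4 = 3.15.
Odds after that evidence = (11/9989) × 3.15 = 99/28540.
Target odds = 0.9/0.1 = 9.
Need 2.5ⁿ ≥ 9 ÷ (99/28540) = 28540/11.
2.5⁸ = 390625/256 falls short of 28540/11 but 2.5⁹ = 1953125/512 reaches it, so n = 9.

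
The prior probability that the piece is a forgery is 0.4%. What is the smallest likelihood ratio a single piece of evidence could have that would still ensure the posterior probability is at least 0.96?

5976

Prior odds = 0.004/0.996 = 1/249.
Target odds = 0.96/0.04 = 24.
Required Bayes factor = 24 ÷ (1/249) = 5976.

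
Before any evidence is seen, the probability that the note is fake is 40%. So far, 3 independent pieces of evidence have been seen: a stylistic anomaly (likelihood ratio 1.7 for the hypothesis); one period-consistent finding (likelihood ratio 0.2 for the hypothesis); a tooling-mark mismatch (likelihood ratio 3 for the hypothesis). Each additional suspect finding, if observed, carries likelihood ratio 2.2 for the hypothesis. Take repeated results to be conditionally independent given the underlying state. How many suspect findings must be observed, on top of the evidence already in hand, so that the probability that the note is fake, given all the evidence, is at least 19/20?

Prior odds = 0.4/0.6 = 2/3.
Combined Bayes factor of the evidence already in hand = 1.7 × 0.2 × 3 = 1.02.
Odds after that evidence = (2/3) × 1.02 = 0.68.
Target odds = 0.95/0.05 = 19.
Need 2.2ⁿ ≥ 19 ÷ 0.68 = 475/17.
2.2⁴ = 23.4256 falls short of 475/17 but 2.2⁵ = 51.53632 reaches it, so n = 5.

5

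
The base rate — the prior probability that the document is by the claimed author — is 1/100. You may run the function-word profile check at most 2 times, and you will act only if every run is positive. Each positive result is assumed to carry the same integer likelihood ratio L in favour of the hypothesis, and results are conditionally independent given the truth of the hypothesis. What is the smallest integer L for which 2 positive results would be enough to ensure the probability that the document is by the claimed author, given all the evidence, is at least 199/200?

141

Prior odds = 0.01/0.99 = 1/99.
Target odds = 0.995/0.005 = 199.
Need L² ≥ 199 ÷ (1/99) = 19701.
140² = 19600 < 19701 ≤ 19881 = 141², so L = 141.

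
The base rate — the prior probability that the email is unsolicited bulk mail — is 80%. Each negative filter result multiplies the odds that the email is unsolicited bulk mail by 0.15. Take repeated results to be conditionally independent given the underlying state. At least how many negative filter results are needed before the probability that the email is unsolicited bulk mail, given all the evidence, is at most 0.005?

Prior odds = 0.8/0.2 = 4.
Likelihood ratio per negative filter result = 0.15.
Target posterior odds = 0.005/0.995 = 1/199.
Need 4 × 0.15ⁿ ≤ 1/199, i.e. 0.15ⁿ ≤ 1/796.
0.15³ = 0.003375 is still above 1/796 but 0.15⁴ = 81/160000 is at or below it, so n = 4.

4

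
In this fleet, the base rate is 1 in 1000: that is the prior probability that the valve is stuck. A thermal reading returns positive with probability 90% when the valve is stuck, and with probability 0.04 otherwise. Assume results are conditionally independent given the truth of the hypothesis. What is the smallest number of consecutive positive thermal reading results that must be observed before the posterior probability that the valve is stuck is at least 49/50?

4

Prior odds = 0.001/0.999 = 1/999.
Likelihood ratio of a positive result = 0.9/0.04 = 22.5.
Target odds: 0.98 ÷ 0.02 = 49.
Require 22.5ⁿ ≥ 49 ÷ (1/999) = 48951.
22.5³ = 11390.625 falls short of 48951 but 22.5⁴ = 256289.0625 reaches it, so n = 4.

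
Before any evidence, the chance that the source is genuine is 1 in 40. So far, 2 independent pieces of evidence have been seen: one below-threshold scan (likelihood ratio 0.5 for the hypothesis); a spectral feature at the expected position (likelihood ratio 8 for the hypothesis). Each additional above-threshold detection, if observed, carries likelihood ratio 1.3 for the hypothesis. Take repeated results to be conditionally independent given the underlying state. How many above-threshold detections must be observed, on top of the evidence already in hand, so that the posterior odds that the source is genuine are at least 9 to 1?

18

Prior odds = 0.025/0.975 = 1/39.
Combined Bayes factor of the evidence already in hand = 0.5 × 8 = 4.
Odds after that evidence = (1/39) × 4 = 4/39.
Target odds = 9.
Need 1.3ⁿ ≥ 9 ÷ (4/39) = 87.75.
1.3¹⁷ ≈86.5042 falls short of 87.75 but 1.3¹⁸ ≈112.455 reaches it, so n = 18.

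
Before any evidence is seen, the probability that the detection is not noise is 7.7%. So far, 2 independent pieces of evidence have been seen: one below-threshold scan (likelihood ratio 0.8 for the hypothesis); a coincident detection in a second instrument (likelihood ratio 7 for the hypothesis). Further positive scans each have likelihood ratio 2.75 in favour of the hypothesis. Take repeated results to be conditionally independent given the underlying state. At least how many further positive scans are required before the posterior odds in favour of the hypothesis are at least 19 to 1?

Prior odds = 0.077/0.923 = 77/923.
Combined Bayes factor of the evidence already in hand = 0.8 × 7 = 5.6.
Odds after that evidence = (77/923) × 5.6 = 2156/4615.
Target odds = 19.
Need 2.75ⁿ ≥ 19 ÷ (2156/4615) = 87685/2156.
2.75³ = 20.796875 falls short of 87685/2156 but 2.75⁴ = 57.19140625 reaches it, so n = 4.

4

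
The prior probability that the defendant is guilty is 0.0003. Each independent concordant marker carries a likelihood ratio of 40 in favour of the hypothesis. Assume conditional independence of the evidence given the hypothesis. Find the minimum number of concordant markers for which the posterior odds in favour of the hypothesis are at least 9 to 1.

Prior odds = 0.0003/0.9997 = 3/9997.
Likelihood ratio per concordant marker = 40.
Target odds = 9.
Need (3/9997) × 40ⁿ ≥ 9, i.e. 40ⁿ ≥ 29991.
40² = 1600 falls short of 29991 but 40³ = 64000 reaches it, so n = 3.

3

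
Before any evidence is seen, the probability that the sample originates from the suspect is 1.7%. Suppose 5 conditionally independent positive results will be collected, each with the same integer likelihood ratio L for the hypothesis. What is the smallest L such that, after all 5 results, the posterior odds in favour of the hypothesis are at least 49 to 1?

5

Prior odds = 0.017/0.983 = 17/983.
Target odds = 49.
Need L⁵ ≥ 49 ÷ (17/983) = 48167/17.
4⁵ = 1024 < 48167/17 ≤ 3125 = 5⁵, so L = 5.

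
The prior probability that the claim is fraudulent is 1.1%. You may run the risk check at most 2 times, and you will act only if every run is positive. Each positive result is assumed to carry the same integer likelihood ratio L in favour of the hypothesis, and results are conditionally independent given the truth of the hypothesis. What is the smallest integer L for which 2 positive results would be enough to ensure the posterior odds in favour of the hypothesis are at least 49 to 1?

Prior odds = 0.011/0.989 = 11/989.
Target odds = 49.
Need L² ≥ 49 ÷ (11/989) = 48461/11.
66² = 4356 < 48461/11 ≤ 4489 = 67², so L = 67.

67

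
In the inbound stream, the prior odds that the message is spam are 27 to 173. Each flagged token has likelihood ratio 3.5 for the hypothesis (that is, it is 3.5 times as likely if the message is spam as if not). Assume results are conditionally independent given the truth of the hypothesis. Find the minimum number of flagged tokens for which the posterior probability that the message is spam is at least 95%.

4

Prior odds = 27/173.
Likelihood ratio per flagged token = 3.5.
Target odds: 0.95 ÷ 0.05 = 19.
Need (27/173) × 3.5ⁿ ≥ 19, i.e. 3.5ⁿ ≥ 3287/27.
3.5³ = 42.875 falls short of 3287/27 but 3.5⁴ = 150.0625 reaches it, so n = 4.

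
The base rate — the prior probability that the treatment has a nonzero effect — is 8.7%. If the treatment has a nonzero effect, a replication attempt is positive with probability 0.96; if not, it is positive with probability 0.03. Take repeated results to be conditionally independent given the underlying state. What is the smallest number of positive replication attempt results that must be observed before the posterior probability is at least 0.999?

3

Prior odds: 0.087 ÷ 0.913 = 87/913.
Likelihood ratio of a positive = 0.96/0.03 = 32.
Target odds: 0.999 ÷ 0.001 = 999.
Require 32ⁿ ≥ 999 ÷ (87/913) = 304029/29.
32² = 1024 falls short of 304029/29 but 32³ = 32768 reaches it, so n = 3.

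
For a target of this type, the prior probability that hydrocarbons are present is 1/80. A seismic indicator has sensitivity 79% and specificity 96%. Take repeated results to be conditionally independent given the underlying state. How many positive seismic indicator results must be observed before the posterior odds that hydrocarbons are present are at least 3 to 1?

Prior odds: 0.0125 ÷ 0.9875 = 1/79.
False-positive rate = 1 − 0.96 = 0.04; likelihood ratio of a positive = 0.79/0.04 = 19.75.
Target odds = 3.
Need (1/79) × 19.75ⁿ ≥ 3, i.e. 19.75ⁿ ≥ 237.
19.75¹ = 19.75 falls short of 237 but 19.75² = 390.0625 reaches it, so n = 2.

2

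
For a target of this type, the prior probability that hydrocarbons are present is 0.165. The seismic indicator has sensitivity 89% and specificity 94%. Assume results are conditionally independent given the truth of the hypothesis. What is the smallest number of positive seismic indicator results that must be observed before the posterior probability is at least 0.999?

4

Prior odds = 0.165/0.835 = 33/167.
False-positive rate = 1 − 0.94 = 0.06; likelihood ratio of a positive = 0.89/0.06 = 89/6.
Target odds: 0.999 ÷ 0.001 = 999.
Need (33/167) × (89/6)ⁿ ≥ 999, i.e. (89/6)ⁿ ≥ 55611/11.
(89/6)³ = 704969/216 falls short of 55611/11 but (89/6)⁴ = 62742241/1296 reaches it, so n = 4.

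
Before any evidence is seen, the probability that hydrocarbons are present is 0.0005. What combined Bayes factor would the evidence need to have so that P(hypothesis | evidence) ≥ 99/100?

Prior odds = 0.0005/0.9995 = 1/1999.
Target odds = 0.99/0.01 = 99.
Required Bayes factor = 99 ÷ (1/1999) = 197901.

197901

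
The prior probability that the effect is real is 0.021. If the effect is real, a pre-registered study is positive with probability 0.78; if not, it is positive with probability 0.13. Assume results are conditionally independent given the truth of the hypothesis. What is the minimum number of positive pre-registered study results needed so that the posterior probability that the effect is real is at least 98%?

5

Prior odds: 0.021 ÷ 0.979 = 21/979.
Likelihood ratio of a positive = 0.78/0.13 = 6.
Target odds: 0.98 ÷ 0.02 = 49.
Need (21/979) × 6ⁿ ≥ 49, i.e. 6ⁿ ≥ 6853/3.
6⁴ = 1296 falls short of 6853/3 but 6⁵ = 7776 reaches it, so n = 5.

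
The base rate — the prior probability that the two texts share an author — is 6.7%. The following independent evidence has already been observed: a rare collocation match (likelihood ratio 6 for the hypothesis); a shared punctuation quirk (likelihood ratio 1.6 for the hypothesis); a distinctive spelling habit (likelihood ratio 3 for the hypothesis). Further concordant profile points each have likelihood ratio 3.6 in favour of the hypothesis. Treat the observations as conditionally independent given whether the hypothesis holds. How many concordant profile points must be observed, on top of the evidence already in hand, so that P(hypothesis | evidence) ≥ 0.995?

Prior odds = 0.067/0.933 = 67/933.
Combined Bayes factor of the evidence already in hand = 6 × 1.6 × 3 = 28.8.
Odds after that evidence = (67/933) × 28.8 = 3216/1555.
Target odds = 0.995/0.005 = 199.
Need 3.6ⁿ ≥ 199 ÷ (3216/1555) = 309445/3216.
3.6³ = 46.656 falls short of 309445/3216 but 3.6⁴ = 167.9616 reaches it, so n = 4.

4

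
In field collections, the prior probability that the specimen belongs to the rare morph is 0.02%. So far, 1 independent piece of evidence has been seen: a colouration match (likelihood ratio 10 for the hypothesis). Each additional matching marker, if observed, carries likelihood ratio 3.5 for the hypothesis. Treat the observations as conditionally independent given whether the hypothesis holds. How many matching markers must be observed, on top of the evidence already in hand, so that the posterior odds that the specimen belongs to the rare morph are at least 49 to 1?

Prior odds = 0.0002/0.9998 = 1/4999.
Bayes factor of the evidence already in hand = 10.
Odds after that evidence = (1/4999) × 10 = 10/4999.
Target odds = 49.
Need 3.5ⁿ ≥ 49 ÷ (10/4999) = 24495.1.
3.5⁸ = 5764801/256 falls short of 24495.1 but 3.5⁹ = 40353607/512 reaches it, so n = 9.

9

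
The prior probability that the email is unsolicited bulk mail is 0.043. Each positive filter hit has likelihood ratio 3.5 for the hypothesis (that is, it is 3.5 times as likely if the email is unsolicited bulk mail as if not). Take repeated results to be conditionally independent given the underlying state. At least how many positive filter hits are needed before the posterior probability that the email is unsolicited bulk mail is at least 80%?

4

Prior odds: 0.043 ÷ 0.957 = 43/957.
Likelihood ratio per positive filter hit = 3.5.
Target posterior odds = 0.8/0.2 = 4.
Need (43/957) × 3.5ⁿ ≥ 4, i.e. 3.5ⁿ ≥ 3828/43.
3.5³ = 42.875 falls short of 3828/43 but 3.5⁴ = 150.0625 reaches it, so n = 4.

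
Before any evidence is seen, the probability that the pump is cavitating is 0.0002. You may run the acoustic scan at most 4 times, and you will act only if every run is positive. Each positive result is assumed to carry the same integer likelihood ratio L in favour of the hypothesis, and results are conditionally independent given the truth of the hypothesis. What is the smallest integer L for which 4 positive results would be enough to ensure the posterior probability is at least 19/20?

18

Prior odds = 0.0002/0.9998 = 1/4999.
Target odds = 0.95/0.05 = 19.
Need L⁴ ≥ 19 ÷ (1/4999) = 94981.
17⁴ = 83521 < 94981 ≤ 104976 = 18⁴, so L = 18.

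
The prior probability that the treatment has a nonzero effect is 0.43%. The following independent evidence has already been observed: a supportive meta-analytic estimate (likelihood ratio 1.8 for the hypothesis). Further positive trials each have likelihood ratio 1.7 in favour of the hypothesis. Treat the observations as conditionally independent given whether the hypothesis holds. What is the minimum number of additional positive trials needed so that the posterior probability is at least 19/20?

Prior odds = 0.0043/0.9957 = 43/9957.
Bayes factor of the evidence already in hand = 1.8.
Odds after that evidence = (43/9957) × 1.8 = 129/16595.
Target odds = 0.95/0.05 = 19.
Need 1.7ⁿ ≥ 19 ÷ (129/16595) = 315305/129.
1.7¹⁴ ≈1683.78 falls short of 315305/129 but 1.7¹⁵ ≈2862.42 reaches it, so n = 15.

15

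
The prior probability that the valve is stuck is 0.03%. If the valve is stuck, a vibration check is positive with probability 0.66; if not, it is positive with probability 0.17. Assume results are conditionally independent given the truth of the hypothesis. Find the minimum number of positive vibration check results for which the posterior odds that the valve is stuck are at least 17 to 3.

Prior odds = 0.0003/0.9997 = 3/9997.
Likelihood ratio of a positive = 0.66/0.17 = 66/17.
Target odds = 17/3.
Need (3/9997) × (66/17)ⁿ ≥ 17/3, i.e. (66/17)ⁿ ≥ 169949/9.
(66/17)⁷ ≈13294.3 falls short of 169949/9 but (66/17)⁸ ≈51613.1 reaches it, so n = 8.

8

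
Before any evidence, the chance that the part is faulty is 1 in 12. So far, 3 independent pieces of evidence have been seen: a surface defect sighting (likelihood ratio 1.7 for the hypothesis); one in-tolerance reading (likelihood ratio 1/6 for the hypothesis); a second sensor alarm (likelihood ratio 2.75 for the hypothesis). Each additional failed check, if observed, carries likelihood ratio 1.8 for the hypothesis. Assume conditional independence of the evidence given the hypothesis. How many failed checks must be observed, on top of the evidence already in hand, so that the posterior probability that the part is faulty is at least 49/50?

Prior odds = (1/12)/(11/12) = 1/11.
Combined Bayes factor of the evidence already in hand = 1.7 × (1/6) × 2.75 = 187/240.
Odds after that evidence = (1/11) × 187/240 = 17/240.
Target odds = 0.98/0.02 = 49.
Need 1.8ⁿ ≥ 49 ÷ (17/240) = 11760/17.
1.8¹¹ ≈642.684 falls short of 11760/17 but 1.8¹² ≈1156.83 reaches it, so n = 12.

12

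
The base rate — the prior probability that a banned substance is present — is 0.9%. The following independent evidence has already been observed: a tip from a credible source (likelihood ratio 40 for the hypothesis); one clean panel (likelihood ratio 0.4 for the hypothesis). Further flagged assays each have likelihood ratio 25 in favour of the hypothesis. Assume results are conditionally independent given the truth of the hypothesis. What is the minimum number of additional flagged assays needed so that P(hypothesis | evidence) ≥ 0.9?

2

Prior odds = 0.009/0.991 = 9/991.
Combined Bayes factor of the evidence already in hand = 40 × 0.4 = 16.
Odds after that evidence = (9/991) × 16 = 144/991.
Target odds = 0.9/0.1 = 9.
Need 25ⁿ ≥ 9 ÷ (144/991) = 61.9375.
25¹ = 25 falls short of 61.9375 but 25² = 625 reaches it, so n = 2.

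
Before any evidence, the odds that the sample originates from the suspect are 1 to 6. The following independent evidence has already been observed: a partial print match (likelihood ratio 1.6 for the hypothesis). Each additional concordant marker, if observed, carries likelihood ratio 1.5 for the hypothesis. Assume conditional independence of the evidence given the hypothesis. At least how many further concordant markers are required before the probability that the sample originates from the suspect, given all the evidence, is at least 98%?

Prior odds = 1/6.
Bayes factor of the evidence already in hand = 1.6.
Odds after that evidence = (1/6) × 1.6 = 4/15.
Target odds = 0.98/0.02 = 49.
Need 1.5ⁿ ≥ 49 ÷ (4/15) = 183.75.
1.5¹² = 531441/4096 falls short of 183.75 but 1.5¹³ = 1594323/8192 reaches it, so n = 13.

13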